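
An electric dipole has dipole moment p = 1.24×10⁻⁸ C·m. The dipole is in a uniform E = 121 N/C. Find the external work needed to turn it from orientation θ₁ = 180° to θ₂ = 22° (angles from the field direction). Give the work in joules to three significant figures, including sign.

W ≈ -2.89×10⁻⁶ J

W_ext = ΔU = U(θ₂) − U(θ₁) = −pE cosθ₂ − (−pE cosθ₁) = pE(cosθ₁ − cosθ₂).
W = (1.24×10⁻⁸)(121)·(cos180° − cos22°) = (1.500×10⁻⁶)·(-1.9272) = -2.892×10⁻⁶ J.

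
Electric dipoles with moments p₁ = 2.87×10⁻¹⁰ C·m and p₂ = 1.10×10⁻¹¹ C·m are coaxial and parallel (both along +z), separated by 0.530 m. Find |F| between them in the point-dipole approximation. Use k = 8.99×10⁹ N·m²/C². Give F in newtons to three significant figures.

On-axis field of dipole 1 at distance r: E = 2kp₁/r³. Force on dipole 2 is F = p₂·dE/dr (gradient along axis).
dE/dr = −6kp₁/r⁴, so |F| = 6kp₁p₂/r⁴ (attractive for aligned moments).
F = 6(8.99×10⁹)(2.87×10⁻¹⁰)(1.10×10⁻¹¹)/(0.530)⁴ = 2.158×10⁻⁹ N.

F ≈ 2.16×10⁻⁹ N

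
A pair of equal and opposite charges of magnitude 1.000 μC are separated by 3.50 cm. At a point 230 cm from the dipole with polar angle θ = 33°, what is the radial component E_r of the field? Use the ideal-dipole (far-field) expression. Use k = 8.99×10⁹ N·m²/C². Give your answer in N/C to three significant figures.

Dipole moment p = qd = (1.00×10⁻⁶ C)(0.0350 m) = 3.50×10⁻⁸ C·m.
For a dipole, E_r = (2kp cosθ)/r³.
kp/r³ = (8.99×10⁹)(3.50×10⁻⁸)/(2.30)³ = 25.86 N/C.
E_r = 2·25.86·cos33° = 43.38 N/C.

E_r ≈ 43.4 N/C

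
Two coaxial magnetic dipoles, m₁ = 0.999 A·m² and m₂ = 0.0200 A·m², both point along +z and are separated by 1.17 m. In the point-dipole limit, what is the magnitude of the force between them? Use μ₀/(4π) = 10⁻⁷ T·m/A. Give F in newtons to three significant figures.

F ≈ 6.40×10⁻⁹ N

On-axis B of dipole 1: B = (μ₀/4π)·2m₁/r³. Force on dipole 2: F = m₂·dB/dr.
dB/dr = −(μ₀/4π)·6m₁/r⁴, so |F| = (μ₀/4π)·6m₁m₂/r⁴.
F = 6(10⁻⁷)(0.999)(0.0200)/(1.17)⁴ = 6.397×10⁻⁹ N.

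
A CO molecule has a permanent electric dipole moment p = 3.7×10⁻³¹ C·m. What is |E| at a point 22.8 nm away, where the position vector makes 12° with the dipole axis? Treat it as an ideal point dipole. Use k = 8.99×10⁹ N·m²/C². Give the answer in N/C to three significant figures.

E ≈ 552 N/C

At angle θ the dipole field magnitude is E = (kp/r³)·√(1 + 3cos²θ).
kp/r³ = (8.99×10⁹)(3.70×10⁻³¹) / (2.28×10⁻⁸)³ = 280.6 N/C.
√(1 + 3cos²12°) = √(1 + 3·0.9568) = √3.8703 ≈ 1.9673.
E ≈ 280.6 × 1.967 = 552.1 N/C.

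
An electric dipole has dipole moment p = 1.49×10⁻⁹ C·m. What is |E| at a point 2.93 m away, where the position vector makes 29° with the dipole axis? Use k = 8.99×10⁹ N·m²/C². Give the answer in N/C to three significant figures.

At angle θ the dipole field magnitude is E = (kp/r³)·√(1 + 3cos²θ).
kp/r³ = (8.99×10⁹)(1.49×10⁻⁹) / (2.93)³ = 0.5325 N/C.
√(1 + 3cos²29°) = √(1 + 3·0.7650) = √3.2949 ≈ 1.8152.
E ≈ 0.5325 × 1.815 = 0.9666 N/C.

E ≈ 0.967 N/C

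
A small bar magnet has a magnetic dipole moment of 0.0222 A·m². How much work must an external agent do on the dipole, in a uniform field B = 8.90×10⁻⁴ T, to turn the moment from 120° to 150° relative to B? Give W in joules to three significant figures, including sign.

W_ext = ΔU = −mB cosθ₂ + mB cosθ₁ = mB(cosθ₁ − cosθ₂).
W = (0.0222)(8.90×10⁻⁴)·(cos120° − cos150°) = (1.976×10⁻⁵)·(+0.3660) = 7.232×10⁻⁶ J.

W ≈ 7.23×10⁻⁶ J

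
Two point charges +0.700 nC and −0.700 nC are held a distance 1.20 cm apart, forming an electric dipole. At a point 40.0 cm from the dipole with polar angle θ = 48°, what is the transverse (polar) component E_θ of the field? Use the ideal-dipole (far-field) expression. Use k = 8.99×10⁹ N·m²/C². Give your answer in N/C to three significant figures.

Dipole moment p = qd = (7.00×10⁻¹⁰ C)(0.0120 m) = 8.40×10⁻¹² C·m.
For a dipole, E_θ = (kp sinθ)/r³.
kp/r³ = (8.99×10⁹)(8.40×10⁻¹²)/(0.400)³ = 1.180 N/C.
E_θ = 1.180·sin48° = 0.8769 N/C.

E_θ ≈ 0.877 N/C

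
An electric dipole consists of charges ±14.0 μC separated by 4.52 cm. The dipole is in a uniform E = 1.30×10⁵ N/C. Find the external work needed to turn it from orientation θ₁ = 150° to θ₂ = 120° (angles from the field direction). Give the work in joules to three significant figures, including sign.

Dipole moment p = qd = (1.40×10⁻⁵ C)(0.0452 m) = 6.328×10⁻⁷ C·m.
W_ext = ΔU = U(θ₂) − U(θ₁) = −pE cosθ₂ − (−pE cosθ₁) = pE(cosθ₁ − cosθ₂).
W = (6.328×10⁻⁷)(1.30×10⁵)·(cos150° − cos120°) = (0.08226)·(-0.3660) = -0.03011 J.

W ≈ -0.0301 J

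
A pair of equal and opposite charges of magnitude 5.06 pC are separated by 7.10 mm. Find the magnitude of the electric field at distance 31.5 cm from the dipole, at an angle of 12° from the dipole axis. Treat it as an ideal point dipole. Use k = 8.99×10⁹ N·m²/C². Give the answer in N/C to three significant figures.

E ≈ 0.0203 N/C

Dipole moment p = qd = (5.06×10⁻¹² C)(0.00710 m) = 3.593×10⁻¹⁴ C·m.
At angle θ the dipole field magnitude is E = (kp/r³)·√(1 + 3cos²θ).
kp/r³ = (8.99×10⁹)(3.593×10⁻¹⁴) / (0.315)³ = 0.01033 N/C.
√(1 + 3cos²12°) = √(1 + 3·0.9568) = √3.8703 ≈ 1.9673.
E ≈ 0.01033 × 1.967 = 0.02033 N/C.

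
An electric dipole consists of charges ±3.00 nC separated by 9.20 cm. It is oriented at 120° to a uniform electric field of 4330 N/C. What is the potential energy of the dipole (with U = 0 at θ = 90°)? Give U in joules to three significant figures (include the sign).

U ≈ 5.98×10⁻⁷ J

Dipole moment p = qd = (3.00×10⁻⁹ C)(0.0920 m) = 2.76×10⁻¹⁰ C·m.
U = −p·E = −pE cosθ.
U = −(2.76×10⁻¹⁰)(4330)·cos120° = 5.975×10⁻⁷ J.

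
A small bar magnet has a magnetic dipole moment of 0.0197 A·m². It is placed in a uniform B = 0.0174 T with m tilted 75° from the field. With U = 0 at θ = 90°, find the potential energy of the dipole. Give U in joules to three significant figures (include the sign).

U = −m·B = −mB cosθ.
U = −(0.0197)(0.0174)·cos75° = -8.872×10⁻⁵ J.

U ≈ -8.87×10⁻⁵ J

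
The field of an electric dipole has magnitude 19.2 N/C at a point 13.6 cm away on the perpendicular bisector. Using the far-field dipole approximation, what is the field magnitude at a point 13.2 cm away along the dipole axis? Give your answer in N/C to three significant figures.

Dipole fields scale as 1/r³ in the far field.
The axial field is twice the equatorial field at the same r, so the geometry factor is 2/1.
E₂ = E₁ · (2/1) · (r₁/r₂)³ = 19.2 · 2 · (13.6/13.2)³.
(r₁/r₂)³ = (1.03)³ = 1.094.
E₂ ≈ 42.00 N/C.

E ≈ 42.0 N/C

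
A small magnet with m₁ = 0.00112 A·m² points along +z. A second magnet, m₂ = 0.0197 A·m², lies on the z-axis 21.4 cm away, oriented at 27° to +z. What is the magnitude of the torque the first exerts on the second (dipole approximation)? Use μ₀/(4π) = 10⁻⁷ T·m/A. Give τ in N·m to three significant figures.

τ ≈ 2.04×10⁻¹⁰ N·m

Dipole B is on the axis of dipole A, so B₁ there is axial: B₁ = (μ₀/4π)·2m₁/r³ along +z.
B₁ = 2(10⁻⁷)(0.00112)/(0.214)³ = 2.286×10⁻⁸ T.
τ = m₂ B₁ sinθ.
τ = (0.0197)(2.286×10⁻⁸)·sin27° = 2.044×10⁻¹⁰ N·m.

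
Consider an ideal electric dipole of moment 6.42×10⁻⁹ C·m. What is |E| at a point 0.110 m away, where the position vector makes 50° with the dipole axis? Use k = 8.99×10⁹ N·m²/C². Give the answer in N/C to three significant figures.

E ≈ 6.49×10⁴ N/C

At angle θ the dipole field magnitude is E = (kp/r³)·√(1 + 3cos²θ).
kp/r³ = (8.99×10⁹)(6.42×10⁻⁹) / (0.110)³ = 4.336×10⁴ N/C.
√(1 + 3cos²50°) = √(1 + 3·0.4132) = √2.2395 ≈ 1.4965.
E ≈ 4.336×10⁴ × 1.497 = 6.489×10⁴ N/C.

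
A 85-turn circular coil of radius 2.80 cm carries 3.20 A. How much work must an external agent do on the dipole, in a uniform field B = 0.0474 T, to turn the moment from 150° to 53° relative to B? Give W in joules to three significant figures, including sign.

W ≈ -0.0466 J

m = NIA = NIπa² = 85·(3.20)·π·(0.0280)² = 0.6699 A·m².
W_ext = ΔU = −mB cosθ₂ + mB cosθ₁ = mB(cosθ₁ − cosθ₂).
W = (0.6699)(0.0474)·(cos150° − cos53°) = (0.03175)·(-1.4678) = -0.04661 J.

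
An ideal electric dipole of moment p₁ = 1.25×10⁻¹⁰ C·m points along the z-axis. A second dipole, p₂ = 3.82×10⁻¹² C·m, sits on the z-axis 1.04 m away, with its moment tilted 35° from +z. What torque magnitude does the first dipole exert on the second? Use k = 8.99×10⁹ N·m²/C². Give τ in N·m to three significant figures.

The second dipole sits on the axis of the first, so the field there is axial: E₁ = 2kp₁/r³ along +z.
E₁ = 2(8.99×10⁹)(1.25×10⁻¹⁰)/(1.04)³ = 1.998 N/C.
Torque on the second dipole: τ = p₂ E₁ sinθ.
τ = (3.82×10⁻¹²)(1.998)·sin35° = 4.378×10⁻¹² N·m.

τ ≈ 4.38×10⁻¹² N·m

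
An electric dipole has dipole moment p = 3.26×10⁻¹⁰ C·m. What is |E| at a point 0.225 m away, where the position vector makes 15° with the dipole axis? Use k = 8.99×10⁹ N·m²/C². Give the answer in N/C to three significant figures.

E ≈ 501 N/C

At angle θ the dipole field magnitude is E = (kp/r³)·√(1 + 3cos²θ).
kp/r³ = (8.99×10⁹)(3.26×10⁻¹⁰) / (0.225)³ = 257.3 N/C.
√(1 + 3cos²15°) = √(1 + 3·0.9330) = √3.7990 ≈ 1.9491.
E ≈ 257.3 × 1.949 = 501.5 N/C.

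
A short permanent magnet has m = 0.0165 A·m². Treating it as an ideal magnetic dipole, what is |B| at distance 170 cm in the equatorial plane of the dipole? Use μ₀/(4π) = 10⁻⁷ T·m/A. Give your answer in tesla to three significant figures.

B ≈ 3.36×10⁻¹⁰ T

In the equatorial plane B = (μ₀/4π)·m/r³ (half the axial value).
B = (10⁻⁷)·(0.0165) / (1.70)³ = 3.358×10⁻¹⁰ T.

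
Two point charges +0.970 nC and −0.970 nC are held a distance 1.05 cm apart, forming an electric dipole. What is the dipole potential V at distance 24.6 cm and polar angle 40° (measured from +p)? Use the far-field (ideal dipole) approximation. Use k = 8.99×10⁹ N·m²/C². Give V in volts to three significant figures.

V ≈ 1.16 V

Dipole moment p = qd = (9.70×10⁻¹⁰ C)(0.0105 m) = 1.019×10⁻¹¹ C·m.
The dipole potential is V = kp cosθ / r².
V = (8.99×10⁹)(1.019×10⁻¹¹)·cos40° / (0.246)² = 1.160 V.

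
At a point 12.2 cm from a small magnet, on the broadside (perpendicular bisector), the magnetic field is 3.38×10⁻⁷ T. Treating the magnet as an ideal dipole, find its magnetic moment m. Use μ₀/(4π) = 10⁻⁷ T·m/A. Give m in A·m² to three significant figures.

m ≈ 0.00614 A·m²

In the equatorial plane B = (μ₀/4π)·m/r³, so m = Br³·4π/(μ₀).
m = (3.38×10⁻⁷)·(0.122)³ / (10⁻⁷) = 0.006138 A·m².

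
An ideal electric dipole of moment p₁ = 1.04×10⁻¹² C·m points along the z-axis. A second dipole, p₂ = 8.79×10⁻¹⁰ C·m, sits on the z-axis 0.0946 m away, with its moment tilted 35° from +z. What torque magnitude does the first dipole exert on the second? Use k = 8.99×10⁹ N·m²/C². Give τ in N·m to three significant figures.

The second dipole sits on the axis of the first, so the field there is axial: E₁ = 2kp₁/r³ along +z.
E₁ = 2(8.99×10⁹)(1.04×10⁻¹²)/(0.0946)³ = 22.09 N/C.
Torque on the second dipole: τ = p₂ E₁ sinθ.
τ = (8.79×10⁻¹⁰)(22.09)·sin35° = 1.114×10⁻⁸ N·m.

τ ≈ 1.11×10⁻⁸ N·m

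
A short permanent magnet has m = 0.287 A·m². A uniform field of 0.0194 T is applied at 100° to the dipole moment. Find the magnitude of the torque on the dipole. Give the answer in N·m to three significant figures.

τ ≈ 0.00548 N·m

Torque on a magnetic dipole: τ = mB sinθ.
τ = (0.287)(0.0194)·sin100° = 0.005483 N·m.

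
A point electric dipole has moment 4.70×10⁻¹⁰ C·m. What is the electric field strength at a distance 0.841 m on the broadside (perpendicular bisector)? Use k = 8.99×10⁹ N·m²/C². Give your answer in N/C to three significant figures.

On the perpendicular bisector E = kp/r³ (half the axial value at the same distance).
E = (8.99×10⁹)(4.70×10⁻¹⁰) / (0.841)³ = 7.103 N/C.

E ≈ 7.10 N/C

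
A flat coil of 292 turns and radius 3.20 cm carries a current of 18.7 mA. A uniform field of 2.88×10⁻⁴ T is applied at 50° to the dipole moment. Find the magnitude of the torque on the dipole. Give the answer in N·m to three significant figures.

τ ≈ 3.88×10⁻⁶ N·m

m = NIA = NIπa² = 292·(0.0187)·π·(0.0320)² = 0.01757 A·m².
Torque on a magnetic dipole: τ = mB sinθ.
τ = (0.01757)(2.88×10⁻⁴)·sin50° = 3.876×10⁻⁶ N·m.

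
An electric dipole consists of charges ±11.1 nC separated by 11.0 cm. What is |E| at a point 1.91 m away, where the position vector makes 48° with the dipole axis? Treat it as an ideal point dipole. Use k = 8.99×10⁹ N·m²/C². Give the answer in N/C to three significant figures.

E ≈ 2.41 N/C

Dipole moment p = qd = (1.11×10⁻⁸ C)(0.110 m) = 1.221×10⁻⁹ C·m.
At angle θ the dipole field magnitude is E = (kp/r³)·√(1 + 3cos²θ).
kp/r³ = (8.99×10⁹)(1.221×10⁻⁹) / (1.91)³ = 1.575 N/C.
√(1 + 3cos²48°) = √(1 + 3·0.4477) = √2.3432 ≈ 1.5308.
E ≈ 1.575 × 1.531 = 2.411 N/C.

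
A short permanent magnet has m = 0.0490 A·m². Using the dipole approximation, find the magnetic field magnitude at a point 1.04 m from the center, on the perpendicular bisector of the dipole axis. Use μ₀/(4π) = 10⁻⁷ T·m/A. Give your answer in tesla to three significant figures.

In the equatorial plane B = (μ₀/4π)·m/r³ (half the axial value).
B = (10⁻⁷)·(0.0490) / (1.04)³ = 4.356×10⁻⁹ T.

B ≈ 4.36×10⁻⁹ T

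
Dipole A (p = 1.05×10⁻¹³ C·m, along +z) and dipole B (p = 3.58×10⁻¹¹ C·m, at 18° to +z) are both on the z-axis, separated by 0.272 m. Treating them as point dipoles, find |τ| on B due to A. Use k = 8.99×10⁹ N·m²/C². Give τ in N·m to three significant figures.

The second dipole sits on the axis of the first, so the field there is axial: E₁ = 2kp₁/r³ along +z.
E₁ = 2(8.99×10⁹)(1.05×10⁻¹³)/(0.272)³ = 0.09381 N/C.
Torque on the second dipole: τ = p₂ E₁ sinθ.
τ = (3.58×10⁻¹¹)(0.09381)·sin18° = 1.038×10⁻¹² N·m.

τ ≈ 1.04×10⁻¹² N·m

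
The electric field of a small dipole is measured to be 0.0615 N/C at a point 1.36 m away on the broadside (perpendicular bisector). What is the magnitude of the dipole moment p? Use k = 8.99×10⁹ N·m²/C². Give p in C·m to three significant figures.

p ≈ 1.72×10⁻¹¹ C·m

In the equatorial plane E = kp/r³, so p = Er³/(k).
p = (0.0615)·(1.36)³ / (8.99×10⁹) = 1.721×10⁻¹¹ C·m.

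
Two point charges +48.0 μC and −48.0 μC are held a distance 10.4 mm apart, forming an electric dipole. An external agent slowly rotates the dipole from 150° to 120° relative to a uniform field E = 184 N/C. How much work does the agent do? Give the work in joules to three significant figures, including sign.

W ≈ -3.36×10⁻⁵ J

Dipole moment p = qd = (4.80×10⁻⁵ C)(0.0104 m) = 4.992×10⁻⁷ C·m.
W_ext = ΔU = U(θ₂) − U(θ₁) = −pE cosθ₂ − (−pE cosθ₁) = pE(cosθ₁ − cosθ₂).
W = (4.992×10⁻⁷)(184)·(cos150° − cos120°) = (9.185×10⁻⁵)·(-0.3660) = -3.362×10⁻⁵ J.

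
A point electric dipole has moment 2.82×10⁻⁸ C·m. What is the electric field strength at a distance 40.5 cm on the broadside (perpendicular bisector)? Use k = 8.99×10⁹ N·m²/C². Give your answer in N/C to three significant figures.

E ≈ 3820 N/C

In the equatorial plane E = kp/r³.
E = (8.99×10⁹)(2.82×10⁻⁸) / (0.405)³ = 3816 N/C.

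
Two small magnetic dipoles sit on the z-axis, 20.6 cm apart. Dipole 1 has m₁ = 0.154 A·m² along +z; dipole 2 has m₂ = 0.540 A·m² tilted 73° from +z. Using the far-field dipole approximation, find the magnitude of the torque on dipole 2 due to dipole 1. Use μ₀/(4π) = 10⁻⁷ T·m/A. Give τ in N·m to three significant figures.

Dipole B is on the axis of dipole A, so B₁ there is axial: B₁ = (μ₀/4π)·2m₁/r³ along +z.
B₁ = 2(10⁻⁷)(0.154)/(0.206)³ = 3.523×10⁻⁶ T.
τ = m₂ B₁ sinθ.
τ = (0.540)(3.523×10⁻⁶)·sin73° = 1.819×10⁻⁶ N·m.

τ ≈ 1.82×10⁻⁶ N·m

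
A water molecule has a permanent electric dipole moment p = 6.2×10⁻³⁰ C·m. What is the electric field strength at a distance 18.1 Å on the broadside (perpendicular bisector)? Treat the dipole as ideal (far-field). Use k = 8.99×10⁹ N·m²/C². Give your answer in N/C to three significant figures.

On the perpendicular bisector E = kp/r³ (half the axial value at the same distance).
E = (8.99×10⁹)(6.20×10⁻³⁰) / (1.81×10⁻⁹)³ = 9.400×10⁶ N/C.

E ≈ 9.40×10⁶ N/C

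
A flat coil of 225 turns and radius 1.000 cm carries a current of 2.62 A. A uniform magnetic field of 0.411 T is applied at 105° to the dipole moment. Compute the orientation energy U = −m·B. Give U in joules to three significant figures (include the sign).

m = NIA = NIπa² = 225·(2.62)·π·(0.0100)² = 0.1852 A·m².
U = −m·B = −mB cosθ.
U = −(0.1852)(0.411)·cos105° = 0.01970 J.

U ≈ 0.0197 J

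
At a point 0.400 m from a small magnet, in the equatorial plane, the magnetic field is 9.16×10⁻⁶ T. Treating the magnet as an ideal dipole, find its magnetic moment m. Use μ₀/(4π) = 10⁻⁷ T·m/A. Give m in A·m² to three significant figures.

In the equatorial plane B = (μ₀/4π)·m/r³, so m = Br³·4π/(μ₀).
m = (9.16×10⁻⁶)·(0.400)³ / (10⁻⁷) = 5.862 A·m².

m ≈ 5.86 A·m²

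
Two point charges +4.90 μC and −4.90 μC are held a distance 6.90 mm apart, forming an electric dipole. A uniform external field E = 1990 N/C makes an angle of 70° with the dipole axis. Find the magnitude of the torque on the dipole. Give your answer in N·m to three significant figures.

τ ≈ 6.32×10⁻⁵ N·m

Dipole moment p = qd = (4.90×10⁻⁶ C)(0.00690 m) = 3.381×10⁻⁸ C·m.
Torque on an electric dipole: τ = pE sinθ.
τ = (3.381×10⁻⁸)(1990)·sin70° = 6.322×10⁻⁵ N·m.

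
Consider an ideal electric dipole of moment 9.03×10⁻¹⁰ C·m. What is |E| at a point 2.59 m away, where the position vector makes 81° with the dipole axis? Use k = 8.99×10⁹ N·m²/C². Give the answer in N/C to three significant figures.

At angle θ the dipole field magnitude is E = (kp/r³)·√(1 + 3cos²θ).
kp/r³ = (8.99×10⁹)(9.03×10⁻¹⁰) / (2.59)³ = 0.4672 N/C.
√(1 + 3cos²81°) = √(1 + 3·0.0245) = √1.0734 ≈ 1.0361.
E ≈ 0.4672 × 1.036 = 0.4841 N/C.

E ≈ 0.484 N/C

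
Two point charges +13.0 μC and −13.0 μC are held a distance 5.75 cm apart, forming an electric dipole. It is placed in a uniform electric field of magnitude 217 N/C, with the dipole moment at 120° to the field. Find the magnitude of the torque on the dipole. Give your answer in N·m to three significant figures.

Dipole moment p = qd = (1.30×10⁻⁵ C)(0.0575 m) = 7.475×10⁻⁷ C·m.
Torque on an electric dipole: τ = pE sinθ.
τ = (7.475×10⁻⁷)(217)·sin120° = 1.405×10⁻⁴ N·m.

τ ≈ 1.40×10⁻⁴ N·m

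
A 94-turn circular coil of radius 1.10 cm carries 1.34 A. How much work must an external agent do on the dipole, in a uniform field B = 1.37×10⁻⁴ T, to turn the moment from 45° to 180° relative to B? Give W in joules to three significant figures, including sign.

m = NIA = NIπa² = 94·(1.34)·π·(0.0110)² = 0.04788 A·m².
W_ext = ΔU = −mB cosθ₂ + mB cosθ₁ = mB(cosθ₁ − cosθ₂).
W = (0.04788)(1.37×10⁻⁴)·(cos45° − cos180°) = (6.560×10⁻⁶)·(+1.7071) = 1.120×10⁻⁵ J.

W ≈ 1.12×10⁻⁵ J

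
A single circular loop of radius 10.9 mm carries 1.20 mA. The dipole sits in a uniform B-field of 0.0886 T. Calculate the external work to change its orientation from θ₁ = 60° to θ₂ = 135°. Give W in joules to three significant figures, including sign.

Magnetic moment m = IA = Iπa² = (0.00120)·π·(0.0109)² = 4.479×10⁻⁷ A·m².
W_ext = ΔU = −mB cosθ₂ + mB cosθ₁ = mB(cosθ₁ − cosθ₂).
W = (4.479×10⁻⁷)(0.0886)·(cos60° − cos135°) = (3.968×10⁻⁸)·(+1.2071) = 4.790×10⁻⁸ J.

W ≈ 4.79×10⁻⁸ J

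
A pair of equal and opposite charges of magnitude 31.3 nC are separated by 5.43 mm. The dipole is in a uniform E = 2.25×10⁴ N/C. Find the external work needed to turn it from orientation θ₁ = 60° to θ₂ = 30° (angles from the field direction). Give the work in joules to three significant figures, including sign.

W ≈ -1.40×10⁻⁶ J

Dipole moment p = qd = (3.13×10⁻⁸ C)(0.00543 m) = 1.70×10⁻¹⁰ C·m.
W_ext = ΔU = U(θ₂) − U(θ₁) = −pE cosθ₂ − (−pE cosθ₁) = pE(cosθ₁ − cosθ₂).
W = (1.70×10⁻¹⁰)(2.25×10⁴)·(cos60° − cos30°) = (3.825×10⁻⁶)·(-0.3660) = -1.400×10⁻⁶ J.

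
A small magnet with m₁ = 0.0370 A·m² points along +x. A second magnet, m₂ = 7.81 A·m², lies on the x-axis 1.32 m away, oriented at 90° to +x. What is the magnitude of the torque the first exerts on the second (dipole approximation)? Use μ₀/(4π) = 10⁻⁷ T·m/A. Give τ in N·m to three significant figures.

τ ≈ 2.51×10⁻⁸ N·m

Dipole B is on the axis of dipole A, so B₁ there is axial: B₁ = (μ₀/4π)·2m₁/r³ along +x.
B₁ = 2(10⁻⁷)(0.0370)/(1.32)³ = 3.217×10⁻⁹ T.
τ = m₂ B₁ sinθ.
τ = (7.81)(3.217×10⁻⁹)·sin90° = 2.513×10⁻⁸ N·m.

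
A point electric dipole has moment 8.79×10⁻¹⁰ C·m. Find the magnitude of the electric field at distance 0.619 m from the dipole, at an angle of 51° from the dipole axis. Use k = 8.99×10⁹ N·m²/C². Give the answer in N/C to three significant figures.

At angle θ the dipole field magnitude is E = (kp/r³)·√(1 + 3cos²θ).
kp/r³ = (8.99×10⁹)(8.79×10⁻¹⁰) / (0.619)³ = 33.32 N/C.
√(1 + 3cos²51°) = √(1 + 3·0.3960) = √2.1881 ≈ 1.4792.
E ≈ 33.32 × 1.479 = 49.28 N/C.

E ≈ 49.3 N/C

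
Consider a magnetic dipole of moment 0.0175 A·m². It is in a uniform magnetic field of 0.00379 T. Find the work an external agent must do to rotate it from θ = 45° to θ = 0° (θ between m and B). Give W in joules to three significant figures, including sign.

W_ext = ΔU = −mB cosθ₂ + mB cosθ₁ = mB(cosθ₁ − cosθ₂).
W = (0.0175)(0.00379)·(cos45° − cos0°) = (6.632×10⁻⁵)·(-0.2929) = -1.943×10⁻⁵ J.

W ≈ -1.94×10⁻⁵ J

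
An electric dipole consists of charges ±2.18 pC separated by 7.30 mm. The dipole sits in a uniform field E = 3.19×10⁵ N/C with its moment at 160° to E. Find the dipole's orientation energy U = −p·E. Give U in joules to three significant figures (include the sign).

U ≈ 4.77×10⁻⁹ J

Dipole moment p = qd = (2.18×10⁻¹² C)(0.00730 m) = 1.591×10⁻¹⁴ C·m.
U = −p·E = −pE cosθ.
U = −(1.591×10⁻¹⁴)(3.19×10⁵)·cos160° = 4.769×10⁻⁹ J.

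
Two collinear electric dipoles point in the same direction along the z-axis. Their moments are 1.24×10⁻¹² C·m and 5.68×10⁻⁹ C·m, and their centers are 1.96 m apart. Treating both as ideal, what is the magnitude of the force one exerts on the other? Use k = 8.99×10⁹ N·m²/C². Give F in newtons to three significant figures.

On-axis field of dipole 1 at distance r: E = 2kp₁/r³. Force on dipole 2 is F = p₂·dE/dr (gradient along axis).
dE/dr = −6kp₁/r⁴, so |F| = 6kp₁p₂/r⁴ (attractive for aligned moments).
F = 6(8.99×10⁹)(1.24×10⁻¹²)(5.68×10⁻⁹)/(1.96)⁴ = 2.574×10⁻¹¹ N.

F ≈ 2.57×10⁻¹¹ N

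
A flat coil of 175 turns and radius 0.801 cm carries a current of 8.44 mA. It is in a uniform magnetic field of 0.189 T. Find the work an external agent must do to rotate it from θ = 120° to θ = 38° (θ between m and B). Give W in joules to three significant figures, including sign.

m = NIA = NIπa² = 175·(0.00844)·π·(0.00801)² = 2.977×10⁻⁴ A·m².
W_ext = ΔU = −mB cosθ₂ + mB cosθ₁ = mB(cosθ₁ − cosθ₂).
W = (2.977×10⁻⁴)(0.189)·(cos120° − cos38°) = (5.627×10⁻⁵)·(-1.2880) = -7.247×10⁻⁵ J.

W ≈ -7.25×10⁻⁵ J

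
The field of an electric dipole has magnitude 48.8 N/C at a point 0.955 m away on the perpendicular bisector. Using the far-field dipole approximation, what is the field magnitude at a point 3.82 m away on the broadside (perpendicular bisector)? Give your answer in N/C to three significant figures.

Dipole fields scale as 1/r³ in the far field; the geometry is the same at both points.
E₂ = E₁ · (r₁/r₂)³ = 48.8 · (0.955/3.82)³.
(r₁/r₂)³ = (0.25)³ = 0.01562.
E₂ ≈ 0.7625 N/C.

E ≈ 0.762 N/C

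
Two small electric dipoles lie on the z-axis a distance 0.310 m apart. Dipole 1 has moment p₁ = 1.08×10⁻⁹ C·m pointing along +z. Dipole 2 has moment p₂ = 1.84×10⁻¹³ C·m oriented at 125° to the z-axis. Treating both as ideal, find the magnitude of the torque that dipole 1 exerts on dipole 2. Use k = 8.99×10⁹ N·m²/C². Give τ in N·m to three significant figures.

τ ≈ 9.82×10⁻¹¹ N·m

The second dipole sits on the axis of the first, so the field there is axial: E₁ = 2kp₁/r³ along +z.
E₁ = 2(8.99×10⁹)(1.08×10⁻⁹)/(0.310)³ = 651.8 N/C.
Torque on the second dipole: τ = p₂ E₁ sinθ.
τ = (1.84×10⁻¹³)(651.8)·sin125° = 9.825×10⁻¹¹ N·m.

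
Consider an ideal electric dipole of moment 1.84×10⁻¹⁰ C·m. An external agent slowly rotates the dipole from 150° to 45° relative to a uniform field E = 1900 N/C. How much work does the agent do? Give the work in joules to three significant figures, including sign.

W_ext = ΔU = U(θ₂) − U(θ₁) = −pE cosθ₂ − (−pE cosθ₁) = pE(cosθ₁ − cosθ₂).
W = (1.84×10⁻¹⁰)(1900)·(cos150° − cos45°) = (3.496×10⁻⁷)·(-1.5731) = -5.500×10⁻⁷ J.

W ≈ -5.50×10⁻⁷ J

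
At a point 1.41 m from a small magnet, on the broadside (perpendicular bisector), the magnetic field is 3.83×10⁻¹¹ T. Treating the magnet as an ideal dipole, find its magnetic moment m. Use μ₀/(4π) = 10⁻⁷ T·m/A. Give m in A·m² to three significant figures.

m ≈ 0.00107 A·m²

In the equatorial plane B = (μ₀/4π)·m/r³, so m = Br³·4π/(μ₀).
m = (3.83×10⁻¹¹)·(1.41)³ / (10⁻⁷) = 0.001074 A·m².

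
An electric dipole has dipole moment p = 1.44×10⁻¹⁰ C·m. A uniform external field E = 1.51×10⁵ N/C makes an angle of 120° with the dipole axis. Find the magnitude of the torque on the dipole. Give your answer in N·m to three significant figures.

τ ≈ 1.88×10⁻⁵ N·m

Torque on an electric dipole: τ = pE sinθ.
τ = (1.44×10⁻¹⁰)(1.51×10⁵)·sin120° = 1.883×10⁻⁵ N·m.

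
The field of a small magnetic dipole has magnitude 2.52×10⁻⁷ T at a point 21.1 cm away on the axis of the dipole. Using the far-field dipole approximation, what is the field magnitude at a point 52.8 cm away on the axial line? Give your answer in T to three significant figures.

Dipole fields scale as 1/r³ in the far field; the geometry is the same at both points.
B₂ = B₁ · (r₁/r₂)³ = 2.52×10⁻⁷ · (21.1/52.8)³.
(r₁/r₂)³ = (0.3996)³ = 0.06382.
B₂ ≈ 1.608×10⁻⁸ T.

B ≈ 1.61×10⁻⁸ T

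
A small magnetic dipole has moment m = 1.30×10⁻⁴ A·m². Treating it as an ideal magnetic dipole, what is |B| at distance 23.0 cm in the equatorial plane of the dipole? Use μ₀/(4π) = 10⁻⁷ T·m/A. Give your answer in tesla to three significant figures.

In the equatorial plane B = (μ₀/4π)·m/r³ (half the axial value).
B = (10⁻⁷)·(1.30×10⁻⁴) / (0.230)³ = 1.068×10⁻⁹ T.

B ≈ 1.07×10⁻⁹ T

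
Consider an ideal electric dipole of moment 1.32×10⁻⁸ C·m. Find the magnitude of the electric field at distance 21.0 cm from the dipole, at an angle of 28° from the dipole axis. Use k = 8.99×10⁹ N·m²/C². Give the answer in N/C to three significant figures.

At angle θ the dipole field magnitude is E = (kp/r³)·√(1 + 3cos²θ).
kp/r³ = (8.99×10⁹)(1.32×10⁻⁸) / (0.210)³ = 1.281×10⁴ N/C.
√(1 + 3cos²28°) = √(1 + 3·0.7796) = √3.3388 ≈ 1.8272.
E ≈ 1.281×10⁴ × 1.827 = 2.341×10⁴ N/C.

E ≈ 2.34×10⁴ N/C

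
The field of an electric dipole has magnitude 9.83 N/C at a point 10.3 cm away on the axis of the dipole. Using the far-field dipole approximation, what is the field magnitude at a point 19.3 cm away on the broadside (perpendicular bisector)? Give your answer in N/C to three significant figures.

Dipole fields scale as 1/r³ in the far field.
The axial field is twice the equatorial field at the same r, so the geometry factor is 1/2.
E₂ = E₁ · (1/2) · (r₁/r₂)³ = 9.83 · 0.5 · (10.3/19.3)³.
(r₁/r₂)³ = (0.5337)³ = 0.152.
E₂ ≈ 0.7471 N/C.

E ≈ 0.747 N/C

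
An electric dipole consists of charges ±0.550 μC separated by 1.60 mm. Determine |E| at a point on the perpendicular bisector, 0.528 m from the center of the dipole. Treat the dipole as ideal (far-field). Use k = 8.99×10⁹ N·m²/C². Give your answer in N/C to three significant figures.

Dipole moment p = qd = (5.50×10⁻⁷ C)(0.00160 m) = 8.80×10⁻¹⁰ C·m.
In the equatorial plane E = kp/r³.
E = (8.99×10⁹)(8.80×10⁻¹⁰) / (0.528)³ = 53.75 N/C.

E ≈ 53.7 N/C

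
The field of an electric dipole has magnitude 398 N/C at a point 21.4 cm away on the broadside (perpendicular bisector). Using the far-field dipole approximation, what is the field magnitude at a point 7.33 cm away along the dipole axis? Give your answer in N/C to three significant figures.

Dipole fields scale as 1/r³ in the far field.
The axial field is twice the equatorial field at the same r, so the geometry factor is 2/1.
E₂ = E₁ · (2/1) · (r₁/r₂)³ = 398 · 2 · (21.4/7.33)³.
(r₁/r₂)³ = (2.92)³ = 24.88.
E₂ ≈ 1.981×10⁴ N/C.

E ≈ 1.98×10⁴ N/C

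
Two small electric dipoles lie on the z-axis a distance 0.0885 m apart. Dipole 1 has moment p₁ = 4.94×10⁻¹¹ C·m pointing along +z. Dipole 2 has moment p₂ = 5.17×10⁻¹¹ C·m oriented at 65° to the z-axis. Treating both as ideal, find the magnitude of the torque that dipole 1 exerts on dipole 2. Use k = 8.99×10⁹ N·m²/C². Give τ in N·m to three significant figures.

The second dipole sits on the axis of the first, so the field there is axial: E₁ = 2kp₁/r³ along +z.
E₁ = 2(8.99×10⁹)(4.94×10⁻¹¹)/(0.0885)³ = 1281 N/C.
Torque on the second dipole: τ = p₂ E₁ sinθ.
τ = (5.17×10⁻¹¹)(1281)·sin65° = 6.004×10⁻⁸ N·m.

τ ≈ 6.00×10⁻⁸ N·m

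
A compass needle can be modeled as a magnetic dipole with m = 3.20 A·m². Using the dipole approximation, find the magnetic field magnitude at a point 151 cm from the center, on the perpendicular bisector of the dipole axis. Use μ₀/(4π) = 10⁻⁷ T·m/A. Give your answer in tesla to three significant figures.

In the equatorial plane B = (μ₀/4π)·m/r³ (half the axial value).
B = (10⁻⁷)·(3.20) / (1.51)³ = 9.294×10⁻⁸ T.

B ≈ 9.29×10⁻⁸ T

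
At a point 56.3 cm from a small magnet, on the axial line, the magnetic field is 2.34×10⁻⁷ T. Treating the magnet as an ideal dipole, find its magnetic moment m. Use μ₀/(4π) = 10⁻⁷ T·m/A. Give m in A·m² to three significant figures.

On axis B = (μ₀/4π)·2m/r³, so m = Br³·4π/(μ₀·2).
m = (2.34×10⁻⁷)·(0.563)³ / (2·10⁻⁷) = 0.2088 A·m².

m ≈ 0.209 A·m²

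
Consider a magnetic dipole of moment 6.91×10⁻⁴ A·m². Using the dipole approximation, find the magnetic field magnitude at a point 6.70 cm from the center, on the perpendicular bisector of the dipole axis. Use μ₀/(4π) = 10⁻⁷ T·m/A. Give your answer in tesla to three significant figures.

In the equatorial plane B = (μ₀/4π)·m/r³ (half the axial value).
B = (10⁻⁷)·(6.91×10⁻⁴) / (0.0670)³ = 2.297×10⁻⁷ T.

B ≈ 2.30×10⁻⁷ T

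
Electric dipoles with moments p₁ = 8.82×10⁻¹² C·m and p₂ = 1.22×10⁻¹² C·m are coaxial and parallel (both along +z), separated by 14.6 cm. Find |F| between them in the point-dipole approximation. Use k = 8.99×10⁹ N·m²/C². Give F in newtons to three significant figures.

F ≈ 1.28×10⁻⁹ N

On-axis field of dipole 1 at distance r: E = 2kp₁/r³. Force on dipole 2 is F = p₂·dE/dr (gradient along axis).
dE/dr = −6kp₁/r⁴, so |F| = 6kp₁p₂/r⁴ (attractive for aligned moments).
F = 6(8.99×10⁹)(8.82×10⁻¹²)(1.22×10⁻¹²)/(0.146)⁴ = 1.277×10⁻⁹ N.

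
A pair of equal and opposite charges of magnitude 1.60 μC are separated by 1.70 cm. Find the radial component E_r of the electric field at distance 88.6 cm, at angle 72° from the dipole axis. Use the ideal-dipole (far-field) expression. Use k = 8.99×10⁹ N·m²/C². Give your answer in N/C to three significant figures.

Dipole moment p = qd = (1.60×10⁻⁶ C)(0.0170 m) = 2.72×10⁻⁸ C·m.
For a dipole, E_r = (2kp cosθ)/r³.
kp/r³ = (8.99×10⁹)(2.72×10⁻⁸)/(0.886)³ = 351.6 N/C.
E_r = 2·351.6·cos72° = 217.3 N/C.

E_r ≈ 217 N/C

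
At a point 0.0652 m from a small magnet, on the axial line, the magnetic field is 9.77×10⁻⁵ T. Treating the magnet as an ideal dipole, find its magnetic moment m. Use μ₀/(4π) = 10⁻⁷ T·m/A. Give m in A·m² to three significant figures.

On axis B = (μ₀/4π)·2m/r³, so m = Br³·4π/(μ₀·2).
m = (9.77×10⁻⁵)·(0.0652)³ / (2·10⁻⁷) = 0.1354 A·m².

m ≈ 0.135 A·m²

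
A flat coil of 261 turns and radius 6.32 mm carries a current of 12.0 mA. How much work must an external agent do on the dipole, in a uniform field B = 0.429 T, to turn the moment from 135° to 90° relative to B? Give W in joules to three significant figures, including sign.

m = NIA = NIπa² = 261·(0.0120)·π·(0.00632)² = 3.93×10⁻⁴ A·m².
W_ext = ΔU = −mB cosθ₂ + mB cosθ₁ = mB(cosθ₁ − cosθ₂).
W = (3.93×10⁻⁴)(0.429)·(cos135° − cos90°) = (1.686×10⁻⁴)·(-0.7071) = -1.192×10⁻⁴ J.

W ≈ -1.19×10⁻⁴ J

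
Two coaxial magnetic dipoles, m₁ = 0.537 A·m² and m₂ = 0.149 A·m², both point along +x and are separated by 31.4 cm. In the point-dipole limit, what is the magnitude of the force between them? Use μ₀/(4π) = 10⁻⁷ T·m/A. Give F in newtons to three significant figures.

On-axis B of dipole 1: B = (μ₀/4π)·2m₁/r³. Force on dipole 2: F = m₂·dB/dr.
dB/dr = −(μ₀/4π)·6m₁/r⁴, so |F| = (μ₀/4π)·6m₁m₂/r⁴.
F = 6(10⁻⁷)(0.537)(0.149)/(0.314)⁴ = 4.938×10⁻⁶ N.

F ≈ 4.94×10⁻⁶ N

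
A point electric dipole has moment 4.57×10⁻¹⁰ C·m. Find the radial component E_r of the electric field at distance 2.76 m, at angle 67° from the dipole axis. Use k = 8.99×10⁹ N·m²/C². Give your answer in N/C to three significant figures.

For a dipole, E_r = (2kp cosθ)/r³.
kp/r³ = (8.99×10⁹)(4.57×10⁻¹⁰)/(2.76)³ = 0.1954 N/C.
E_r = 2·0.1954·cos67° = 0.1527 N/C.

E_r ≈ 0.153 N/C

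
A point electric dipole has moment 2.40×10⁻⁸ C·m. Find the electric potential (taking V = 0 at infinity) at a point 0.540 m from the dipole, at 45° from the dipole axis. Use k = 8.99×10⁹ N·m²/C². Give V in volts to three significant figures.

V ≈ 523 V

The dipole potential is V = kp cosθ / r².
V = (8.99×10⁹)(2.40×10⁻⁸)·cos45° / (0.540)² = 523.2 V.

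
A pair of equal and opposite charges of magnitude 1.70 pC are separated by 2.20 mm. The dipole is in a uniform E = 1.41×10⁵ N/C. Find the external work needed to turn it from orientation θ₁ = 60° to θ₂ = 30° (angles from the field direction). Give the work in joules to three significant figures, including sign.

W ≈ -1.93×10⁻¹⁰ J

Dipole moment p = qd = (1.70×10⁻¹² C)(0.00220 m) = 3.74×10⁻¹⁵ C·m.
W_ext = ΔU = U(θ₂) − U(θ₁) = −pE cosθ₂ − (−pE cosθ₁) = pE(cosθ₁ − cosθ₂).
W = (3.74×10⁻¹⁵)(1.41×10⁵)·(cos60° − cos30°) = (5.273×10⁻¹⁰)·(-0.3660) = -1.930×10⁻¹⁰ J.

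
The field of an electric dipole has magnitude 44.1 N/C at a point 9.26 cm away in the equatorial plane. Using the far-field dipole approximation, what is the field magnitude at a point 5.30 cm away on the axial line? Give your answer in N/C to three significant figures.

Dipole fields scale as 1/r³ in the far field.
The axial field is twice the equatorial field at the same r, so the geometry factor is 2/1.
E₂ = E₁ · (2/1) · (r₁/r₂)³ = 44.1 · 2 · (9.26/5.30)³.
(r₁/r₂)³ = (1.747)³ = 5.333.
E₂ ≈ 470.4 N/C.

E ≈ 470 N/C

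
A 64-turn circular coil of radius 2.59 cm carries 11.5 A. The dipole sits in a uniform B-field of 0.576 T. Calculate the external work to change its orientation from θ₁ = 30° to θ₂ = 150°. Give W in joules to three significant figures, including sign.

W ≈ 1.55 J

m = NIA = NIπa² = 64·(11.5)·π·(0.0259)² = 1.551 A·m².
W_ext = ΔU = −mB cosθ₂ + mB cosθ₁ = mB(cosθ₁ − cosθ₂).
W = (1.551)(0.576)·(cos30° − cos150°) = (0.8934)·(+1.7321) = 1.547 J.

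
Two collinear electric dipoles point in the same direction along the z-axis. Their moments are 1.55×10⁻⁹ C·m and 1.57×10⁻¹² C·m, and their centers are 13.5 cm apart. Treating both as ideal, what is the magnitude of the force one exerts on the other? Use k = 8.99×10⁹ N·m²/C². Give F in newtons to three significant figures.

F ≈ 3.95×10⁻⁷ N

On-axis field of dipole 1 at distance r: E = 2kp₁/r³. Force on dipole 2 is F = p₂·dE/dr (gradient along axis).
dE/dr = −6kp₁/r⁴, so |F| = 6kp₁p₂/r⁴ (attractive for aligned moments).
F = 6(8.99×10⁹)(1.55×10⁻⁹)(1.57×10⁻¹²)/(0.135)⁴ = 3.952×10⁻⁷ N.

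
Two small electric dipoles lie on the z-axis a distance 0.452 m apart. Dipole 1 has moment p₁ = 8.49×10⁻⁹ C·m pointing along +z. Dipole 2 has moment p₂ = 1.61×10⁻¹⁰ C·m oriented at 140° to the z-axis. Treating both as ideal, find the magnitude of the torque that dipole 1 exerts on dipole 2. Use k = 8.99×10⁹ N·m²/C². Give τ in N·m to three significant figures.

τ ≈ 1.71×10⁻⁷ N·m

The second dipole sits on the axis of the first, so the field there is axial: E₁ = 2kp₁/r³ along +z.
E₁ = 2(8.99×10⁹)(8.49×10⁻⁹)/(0.452)³ = 1653 N/C.
Torque on the second dipole: τ = p₂ E₁ sinθ.
τ = (1.61×10⁻¹⁰)(1653)·sin140° = 1.711×10⁻⁷ N·m.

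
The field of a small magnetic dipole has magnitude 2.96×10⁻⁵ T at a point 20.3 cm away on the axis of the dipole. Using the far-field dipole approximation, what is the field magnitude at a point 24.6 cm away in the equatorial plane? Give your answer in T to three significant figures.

Dipole fields scale as 1/r³ in the far field.
The axial field is twice the equatorial field at the same r, so the geometry factor is 1/2.
B₂ = B₁ · (1/2) · (r₁/r₂)³ = 2.96×10⁻⁵ · 0.5 · (20.3/24.6)³.
(r₁/r₂)³ = (0.8252)³ = 0.5619.
B₂ ≈ 8.317×10⁻⁶ T.

B ≈ 8.32×10⁻⁶ T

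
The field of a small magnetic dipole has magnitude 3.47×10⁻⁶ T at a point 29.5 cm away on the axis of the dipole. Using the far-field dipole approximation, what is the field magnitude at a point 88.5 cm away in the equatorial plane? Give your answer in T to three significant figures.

Dipole fields scale as 1/r³ in the far field.
The axial field is twice the equatorial field at the same r, so the geometry factor is 1/2.
B₂ = B₁ · (1/2) · (r₁/r₂)³ = 3.47×10⁻⁶ · 0.5 · (29.5/88.5)³.
(r₁/r₂)³ = (0.3333)³ = 0.03704.
B₂ ≈ 6.426×10⁻⁸ T.

B ≈ 6.43×10⁻⁸ T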